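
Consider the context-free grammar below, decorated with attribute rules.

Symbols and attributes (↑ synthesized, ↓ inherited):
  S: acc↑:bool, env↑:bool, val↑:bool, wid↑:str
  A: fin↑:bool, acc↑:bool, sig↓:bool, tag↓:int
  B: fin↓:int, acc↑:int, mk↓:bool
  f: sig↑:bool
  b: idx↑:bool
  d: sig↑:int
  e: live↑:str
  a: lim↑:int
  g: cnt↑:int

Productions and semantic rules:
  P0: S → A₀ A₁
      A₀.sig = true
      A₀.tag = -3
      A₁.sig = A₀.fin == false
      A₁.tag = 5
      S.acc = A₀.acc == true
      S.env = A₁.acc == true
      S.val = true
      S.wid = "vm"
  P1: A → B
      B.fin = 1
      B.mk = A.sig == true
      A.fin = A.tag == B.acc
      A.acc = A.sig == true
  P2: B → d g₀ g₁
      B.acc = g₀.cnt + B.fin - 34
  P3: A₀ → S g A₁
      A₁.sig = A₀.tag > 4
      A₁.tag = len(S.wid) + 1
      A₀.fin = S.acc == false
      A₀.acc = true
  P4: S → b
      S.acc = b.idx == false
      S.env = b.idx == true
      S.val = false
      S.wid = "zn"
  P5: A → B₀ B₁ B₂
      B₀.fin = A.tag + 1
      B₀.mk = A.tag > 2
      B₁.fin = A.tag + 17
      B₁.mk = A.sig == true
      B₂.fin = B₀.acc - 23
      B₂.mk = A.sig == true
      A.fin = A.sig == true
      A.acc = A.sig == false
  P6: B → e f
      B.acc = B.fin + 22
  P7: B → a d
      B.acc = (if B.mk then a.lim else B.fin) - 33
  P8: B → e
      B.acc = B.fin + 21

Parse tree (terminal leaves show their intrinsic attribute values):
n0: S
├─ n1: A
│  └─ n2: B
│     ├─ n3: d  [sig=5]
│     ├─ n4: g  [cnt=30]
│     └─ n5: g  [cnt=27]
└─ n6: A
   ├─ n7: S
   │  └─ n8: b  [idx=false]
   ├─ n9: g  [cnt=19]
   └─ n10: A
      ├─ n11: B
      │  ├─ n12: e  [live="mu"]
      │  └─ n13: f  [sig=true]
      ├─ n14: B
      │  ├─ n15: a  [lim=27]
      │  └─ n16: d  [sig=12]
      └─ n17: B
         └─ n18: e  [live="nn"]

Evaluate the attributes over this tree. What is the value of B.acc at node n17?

1. n1.sig = true  [true]
2. n1.tag = -3  [-3]
3. n2.fin = 1  [1]
4. n2.mk = true  [A.sig == true]
5. n3.sig = 5  [terminal]
6. n4.cnt = 30  [terminal]
7. n5.cnt = 27  [terminal]
8. n2.acc = -3  [g₀.cnt + B.fin - 34]
9. n1.fin = true  [A.tag == B.acc]
10. n1.acc = true  [A.sig == true]
11. n6.sig = false  [A₀.fin == false]
12. n6.tag = 5  [5]
13. n8.idx = false  [terminal]
14. n7.acc = true  [b.idx == false]
15. n7.env = false  [b.idx == true]
16. n7.val = false  [false]
17. n7.wid = "zn"  ["zn"]
18. n9.cnt = 19  [terminal]
19. n10.sig = true  [A₀.tag > 4]
20. n10.tag = 3  [len(S.wid) + 1]
21. n11.fin = 4  [A.tag + 1]
22. n11.mk = true  [A.tag > 2]
23. n12.live = "mu"  [terminal]
24. n13.sig = true  [terminal]
25. n11.acc = 26  [B.fin + 22]
26. n14.fin = 20  [A.tag + 17]
27. n14.mk = true  [A.sig == true]
28. n15.lim = 27  [terminal]
29. n16.sig = 12  [terminal]
30. n14.acc = -6  [(if B.mk then a.lim else B.fin) - 33]
31. n17.fin = 3  [B₀.acc - 23]
32. n17.mk = true  [A.sig == true]
33. n18.live = "nn"  [terminal]
34. n17.acc = 24  [B.fin + 21]
35. n10.fin = true  [A.sig == true]
36. n10.acc = false  [A.sig == false]
37. n6.fin = false  [S.acc == false]
38. n6.acc = true  [true]
39. n0.acc = true  [A₀.acc == true]
40. n0.env = true  [A₁.acc == true]
41. n0.val = true  [true]
42. n0.wid = "vm"  ["vm"]

24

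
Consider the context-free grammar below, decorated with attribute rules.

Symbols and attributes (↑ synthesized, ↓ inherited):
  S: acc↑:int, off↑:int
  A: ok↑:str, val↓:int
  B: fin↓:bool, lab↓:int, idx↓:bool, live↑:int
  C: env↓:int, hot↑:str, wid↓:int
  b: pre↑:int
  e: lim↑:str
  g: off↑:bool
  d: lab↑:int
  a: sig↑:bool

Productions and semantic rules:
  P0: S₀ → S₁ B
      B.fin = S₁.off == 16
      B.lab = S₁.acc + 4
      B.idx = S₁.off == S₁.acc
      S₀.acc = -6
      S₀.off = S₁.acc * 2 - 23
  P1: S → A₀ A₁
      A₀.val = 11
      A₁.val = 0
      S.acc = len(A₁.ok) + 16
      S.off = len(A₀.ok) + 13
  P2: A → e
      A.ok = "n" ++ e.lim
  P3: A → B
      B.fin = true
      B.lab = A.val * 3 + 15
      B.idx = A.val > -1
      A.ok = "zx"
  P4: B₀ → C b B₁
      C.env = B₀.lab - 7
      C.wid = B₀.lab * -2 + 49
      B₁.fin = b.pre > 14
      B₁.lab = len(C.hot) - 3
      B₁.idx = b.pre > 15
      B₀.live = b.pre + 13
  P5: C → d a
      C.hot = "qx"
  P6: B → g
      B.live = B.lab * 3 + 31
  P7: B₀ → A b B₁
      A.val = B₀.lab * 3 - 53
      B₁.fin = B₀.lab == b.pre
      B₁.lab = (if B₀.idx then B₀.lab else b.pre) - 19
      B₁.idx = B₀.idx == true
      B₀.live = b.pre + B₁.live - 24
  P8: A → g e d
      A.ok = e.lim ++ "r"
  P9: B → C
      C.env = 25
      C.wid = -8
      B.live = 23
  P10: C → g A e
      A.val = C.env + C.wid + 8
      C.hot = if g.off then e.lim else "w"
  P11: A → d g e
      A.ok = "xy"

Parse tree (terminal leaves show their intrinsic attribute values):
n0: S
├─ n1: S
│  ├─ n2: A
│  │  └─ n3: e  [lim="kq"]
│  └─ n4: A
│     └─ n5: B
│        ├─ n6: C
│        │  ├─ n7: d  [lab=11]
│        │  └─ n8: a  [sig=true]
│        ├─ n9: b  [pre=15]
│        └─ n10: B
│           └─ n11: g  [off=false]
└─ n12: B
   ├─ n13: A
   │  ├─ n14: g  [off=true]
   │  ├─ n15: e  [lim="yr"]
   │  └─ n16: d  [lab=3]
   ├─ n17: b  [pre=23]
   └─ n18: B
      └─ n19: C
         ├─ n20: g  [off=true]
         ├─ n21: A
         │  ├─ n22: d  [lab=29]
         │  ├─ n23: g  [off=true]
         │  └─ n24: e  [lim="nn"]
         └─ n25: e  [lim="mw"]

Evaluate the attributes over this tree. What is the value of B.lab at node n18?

4

1. n2.val = 11  [11]
2. n3.lim = "kq"  [terminal]
3. n2.ok = "nkq"  ["n" ++ e.lim]
4. n4.val = 0  [0]
5. n5.fin = true  [true]
6. n5.lab = 15  [A.val * 3 + 15]
7. n5.idx = true  [A.val > -1]
8. n6.env = 8  [B₀.lab - 7]
9. n6.wid = 19  [B₀.lab * -2 + 49]
10. n7.lab = 11  [terminal]
11. n8.sig = true  [terminal]
12. n6.hot = "qx"  ["qx"]
13. n9.pre = 15  [terminal]
14. n10.fin = true  [b.pre > 14]
15. n10.lab = -1  [len(C.hot) - 3]
16. n10.idx = false  [b.pre > 15]
17. n11.off = false  [terminal]
18. n10.live = 28  [B.lab * 3 + 31]
19. n5.live = 28  [b.pre + 13]
20. n4.ok = "zx"  ["zx"]
21. n1.acc = 18  [len(A₁.ok) + 16]
22. n1.off = 16  [len(A₀.ok) + 13]
23. n12.fin = true  [S₁.off == 16]
24. n12.lab = 22  [S₁.acc + 4]
25. n12.idx = false  [S₁.off == S₁.acc]
26. n13.val = 13  [B₀.lab * 3 - 53]
27. n14.off = true  [terminal]
28. n15.lim = "yr"  [terminal]
29. n16.lab = 3  [terminal]
30. n13.ok = "yrr"  [e.lim ++ "r"]
31. n17.pre = 23  [terminal]
32. n18.fin = false  [B₀.lab == b.pre]
33. n18.lab = 4  [(if B₀.idx then B₀.lab else b.pre) - 19]
34. n18.idx = false  [B₀.idx == true]
35. n19.env = 25  [25]
36. n19.wid = -8  [-8]
37. n20.off = true  [terminal]
38. n21.val = 25  [C.env + C.wid + 8]
39. n22.lab = 29  [terminal]
40. n23.off = true  [terminal]
41. n24.lim = "nn"  [terminal]
42. n21.ok = "xy"  ["xy"]
43. n25.lim = "mw"  [terminal]
44. n19.hot = "mw"  [if g.off then e.lim else "w"]
45. n18.live = 23  [23]
46. n12.live = 22  [b.pre + B₁.live - 24]
47. n0.acc = -6  [-6]
48. n0.off = 13  [S₁.acc * 2 - 23]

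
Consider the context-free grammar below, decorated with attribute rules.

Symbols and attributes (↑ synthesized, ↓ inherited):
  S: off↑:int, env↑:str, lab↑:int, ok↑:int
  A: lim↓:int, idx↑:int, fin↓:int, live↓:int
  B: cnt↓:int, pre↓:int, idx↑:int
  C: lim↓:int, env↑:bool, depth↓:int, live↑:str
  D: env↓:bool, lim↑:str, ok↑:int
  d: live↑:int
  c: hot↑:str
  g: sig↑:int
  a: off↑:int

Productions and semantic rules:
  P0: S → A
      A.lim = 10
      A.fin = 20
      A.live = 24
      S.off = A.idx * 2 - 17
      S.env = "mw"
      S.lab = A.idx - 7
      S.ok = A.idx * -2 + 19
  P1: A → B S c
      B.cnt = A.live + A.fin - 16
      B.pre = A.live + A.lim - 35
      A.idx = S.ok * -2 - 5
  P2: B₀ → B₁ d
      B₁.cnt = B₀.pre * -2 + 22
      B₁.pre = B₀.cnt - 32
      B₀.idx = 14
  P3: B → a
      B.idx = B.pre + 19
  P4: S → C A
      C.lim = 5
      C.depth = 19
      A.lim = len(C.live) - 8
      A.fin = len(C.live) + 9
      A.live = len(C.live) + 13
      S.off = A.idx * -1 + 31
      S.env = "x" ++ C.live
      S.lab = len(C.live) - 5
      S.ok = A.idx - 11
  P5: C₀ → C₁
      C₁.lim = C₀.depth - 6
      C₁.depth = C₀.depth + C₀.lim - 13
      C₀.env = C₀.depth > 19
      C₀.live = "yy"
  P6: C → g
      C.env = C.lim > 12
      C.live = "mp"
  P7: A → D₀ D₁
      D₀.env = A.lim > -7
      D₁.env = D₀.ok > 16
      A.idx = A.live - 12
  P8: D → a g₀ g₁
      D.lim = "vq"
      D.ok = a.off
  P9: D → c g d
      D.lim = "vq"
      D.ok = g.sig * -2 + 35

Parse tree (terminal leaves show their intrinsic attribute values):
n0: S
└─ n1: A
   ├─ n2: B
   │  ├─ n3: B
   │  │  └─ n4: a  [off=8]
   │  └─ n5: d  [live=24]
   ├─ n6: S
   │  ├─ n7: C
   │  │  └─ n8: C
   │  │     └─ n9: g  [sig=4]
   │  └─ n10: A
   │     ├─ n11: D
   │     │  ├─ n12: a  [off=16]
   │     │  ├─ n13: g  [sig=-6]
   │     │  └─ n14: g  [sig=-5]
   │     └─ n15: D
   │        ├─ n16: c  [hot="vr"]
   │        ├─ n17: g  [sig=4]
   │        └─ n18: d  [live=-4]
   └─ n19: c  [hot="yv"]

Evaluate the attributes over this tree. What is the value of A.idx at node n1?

1. n1.lim = 10  [10]
2. n1.fin = 20  [20]
3. n1.live = 24  [24]
4. n2.cnt = 28  [A.live + A.fin - 16]
5. n2.pre = -1  [A.live + A.lim - 35]
6. n3.cnt = 24  [B₀.pre * -2 + 22]
7. n3.pre = -4  [B₀.cnt - 32]
8. n4.off = 8  [terminal]
9. n3.idx = 15  [B.pre + 19]
10. n5.live = 24  [terminal]
11. n2.idx = 14  [14]
12. n7.lim = 5  [5]
13. n7.depth = 19  [19]
14. n8.lim = 13  [C₀.depth - 6]
15. n8.depth = 11  [C₀.depth + C₀.lim - 13]
16. n9.sig = 4  [terminal]
17. n8.env = true  [C.lim > 12]
18. n8.live = "mp"  ["mp"]
19. n7.env = false  [C₀.depth > 19]
20. n7.live = "yy"  ["yy"]
21. n10.lim = -6  [len(C.live) - 8]
22. n10.fin = 11  [len(C.live) + 9]
23. n10.live = 15  [len(C.live) + 13]
24. n11.env = true  [A.lim > -7]
25. n12.off = 16  [terminal]
26. n13.sig = -6  [terminal]
27. n14.sig = -5  [terminal]
28. n11.lim = "vq"  ["vq"]
29. n11.ok = 16  [a.off]
30. n15.env = false  [D₀.ok > 16]
31. n16.hot = "vr"  [terminal]
32. n17.sig = 4  [terminal]
33. n18.live = -4  [terminal]
34. n15.lim = "vq"  ["vq"]
35. n15.ok = 27  [g.sig * -2 + 35]
36. n10.idx = 3  [A.live - 12]
37. n6.off = 28  [A.idx * -1 + 31]
38. n6.env = "xyy"  ["x" ++ C.live]
39. n6.lab = -3  [len(C.live) - 5]
40. n6.ok = -8  [A.idx - 11]
41. n19.hot = "yv"  [terminal]
42. n1.idx = 11  [S.ok * -2 - 5]
43. n0.off = 5  [A.idx * 2 - 17]
44. n0.env = "mw"  ["mw"]
45. n0.lab = 4  [A.idx - 7]
46. n0.ok = -3  [A.idx * -2 + 19]

11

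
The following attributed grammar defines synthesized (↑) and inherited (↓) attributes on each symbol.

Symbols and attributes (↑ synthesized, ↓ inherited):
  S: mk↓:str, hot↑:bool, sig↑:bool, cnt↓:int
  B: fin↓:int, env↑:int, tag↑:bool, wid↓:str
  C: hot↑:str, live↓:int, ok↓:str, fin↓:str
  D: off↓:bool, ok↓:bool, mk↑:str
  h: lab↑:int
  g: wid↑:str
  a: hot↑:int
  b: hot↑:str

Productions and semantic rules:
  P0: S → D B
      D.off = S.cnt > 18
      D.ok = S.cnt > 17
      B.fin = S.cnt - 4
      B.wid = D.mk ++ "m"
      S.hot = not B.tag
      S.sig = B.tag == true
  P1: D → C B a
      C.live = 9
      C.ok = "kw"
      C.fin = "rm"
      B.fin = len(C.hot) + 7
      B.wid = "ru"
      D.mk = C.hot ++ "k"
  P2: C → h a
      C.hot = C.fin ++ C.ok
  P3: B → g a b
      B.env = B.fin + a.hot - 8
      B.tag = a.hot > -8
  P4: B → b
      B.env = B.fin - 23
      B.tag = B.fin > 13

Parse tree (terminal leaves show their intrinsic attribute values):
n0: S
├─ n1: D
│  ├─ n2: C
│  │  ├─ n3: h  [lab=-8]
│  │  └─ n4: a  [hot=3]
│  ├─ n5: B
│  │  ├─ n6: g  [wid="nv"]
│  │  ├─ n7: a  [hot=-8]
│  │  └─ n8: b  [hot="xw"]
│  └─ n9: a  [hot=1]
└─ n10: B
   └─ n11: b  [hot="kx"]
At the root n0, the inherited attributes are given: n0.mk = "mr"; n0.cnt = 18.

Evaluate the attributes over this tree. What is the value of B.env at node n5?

1. n0.mk = "mr"  [given at root]
2. n0.cnt = 18  [given at root]
3. n1.off = false  [S.cnt > 18]
4. n1.ok = true  [S.cnt > 17]
5. n2.live = 9  [9]
6. n2.ok = "kw"  ["kw"]
7. n2.fin = "rm"  ["rm"]
8. n3.lab = -8  [terminal]
9. n4.hot = 3  [terminal]
10. n2.hot = "rmkw"  [C.fin ++ C.ok]
11. n5.fin = 11  [len(C.hot) + 7]
12. n5.wid = "ru"  ["ru"]
13. n6.wid = "nv"  [terminal]
14. n7.hot = -8  [terminal]
15. n8.hot = "xw"  [terminal]
16. n5.env = -5  [B.fin + a.hot - 8]
17. n5.tag = false  [a.hot > -8]
18. n9.hot = 1  [terminal]
19. n1.mk = "rmkwk"  [C.hot ++ "k"]
20. n10.fin = 14  [S.cnt - 4]
21. n10.wid = "rmkwkm"  [D.mk ++ "m"]
22. n11.hot = "kx"  [terminal]
23. n10.env = -9  [B.fin - 23]
24. n10.tag = true  [B.fin > 13]
25. n0.hot = false  [not B.tag]
26. n0.sig = true  [B.tag == true]

-5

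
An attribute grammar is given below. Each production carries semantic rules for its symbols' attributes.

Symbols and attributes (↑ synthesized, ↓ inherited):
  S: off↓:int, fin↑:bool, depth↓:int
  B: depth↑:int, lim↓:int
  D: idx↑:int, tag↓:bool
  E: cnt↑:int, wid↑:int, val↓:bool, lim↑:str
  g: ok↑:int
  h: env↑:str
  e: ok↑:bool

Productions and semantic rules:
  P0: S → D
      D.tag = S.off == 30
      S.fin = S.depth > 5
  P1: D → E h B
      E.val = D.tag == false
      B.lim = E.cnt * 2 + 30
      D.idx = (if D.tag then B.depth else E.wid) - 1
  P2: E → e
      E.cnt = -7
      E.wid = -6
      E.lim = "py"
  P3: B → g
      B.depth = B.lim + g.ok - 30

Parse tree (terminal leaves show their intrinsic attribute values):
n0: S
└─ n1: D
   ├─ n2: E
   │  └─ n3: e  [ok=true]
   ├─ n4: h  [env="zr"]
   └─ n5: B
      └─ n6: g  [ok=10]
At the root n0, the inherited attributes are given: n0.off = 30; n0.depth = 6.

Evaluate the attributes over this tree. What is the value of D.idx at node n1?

1. n0.off = 30  [given at root]
2. n0.depth = 6  [given at root]
3. n1.tag = true  [S.off == 30]
4. n2.val = false  [D.tag == false]
5. n3.ok = true  [terminal]
6. n2.cnt = -7  [-7]
7. n2.wid = -6  [-6]
8. n2.lim = "py"  ["py"]
9. n4.env = "zr"  [terminal]
10. n5.lim = 16  [E.cnt * 2 + 30]
11. n6.ok = 10  [terminal]
12. n5.depth = -4  [B.lim + g.ok - 30]
13. n1.idx = -5  [(if D.tag then B.depth else E.wid) - 1]
14. n0.fin = true  [S.depth > 5]

-5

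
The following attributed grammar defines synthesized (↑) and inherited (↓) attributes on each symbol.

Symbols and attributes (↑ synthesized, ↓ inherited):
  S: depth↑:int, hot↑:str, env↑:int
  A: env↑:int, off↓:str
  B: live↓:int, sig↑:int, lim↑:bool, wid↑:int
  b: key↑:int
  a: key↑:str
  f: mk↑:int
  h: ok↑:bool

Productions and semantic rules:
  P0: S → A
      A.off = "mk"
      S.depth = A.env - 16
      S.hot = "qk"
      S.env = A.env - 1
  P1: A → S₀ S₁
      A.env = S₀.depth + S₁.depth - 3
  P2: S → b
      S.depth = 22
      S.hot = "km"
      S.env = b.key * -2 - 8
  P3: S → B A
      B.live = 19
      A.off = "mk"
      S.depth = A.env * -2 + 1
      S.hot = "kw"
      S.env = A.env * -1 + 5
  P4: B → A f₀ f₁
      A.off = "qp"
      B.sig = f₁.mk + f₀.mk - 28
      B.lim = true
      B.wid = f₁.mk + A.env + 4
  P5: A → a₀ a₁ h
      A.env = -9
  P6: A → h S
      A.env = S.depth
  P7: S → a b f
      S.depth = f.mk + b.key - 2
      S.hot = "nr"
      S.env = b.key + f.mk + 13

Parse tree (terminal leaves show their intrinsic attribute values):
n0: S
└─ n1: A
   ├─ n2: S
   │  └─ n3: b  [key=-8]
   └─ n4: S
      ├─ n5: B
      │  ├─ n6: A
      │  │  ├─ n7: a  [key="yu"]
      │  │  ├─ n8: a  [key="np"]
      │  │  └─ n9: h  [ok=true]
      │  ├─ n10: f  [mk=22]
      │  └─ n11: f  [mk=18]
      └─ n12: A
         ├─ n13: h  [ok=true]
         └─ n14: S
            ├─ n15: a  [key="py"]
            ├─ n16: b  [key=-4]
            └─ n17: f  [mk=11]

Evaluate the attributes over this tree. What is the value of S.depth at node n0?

1. n1.off = "mk"  ["mk"]
2. n3.key = -8  [terminal]
3. n2.depth = 22  [22]
4. n2.hot = "km"  ["km"]
5. n2.env = 8  [b.key * -2 - 8]
6. n5.live = 19  [19]
7. n6.off = "qp"  ["qp"]
8. n7.key = "yu"  [terminal]
9. n8.key = "np"  [terminal]
10. n9.ok = true  [terminal]
11. n6.env = -9  [-9]
12. n10.mk = 22  [terminal]
13. n11.mk = 18  [terminal]
14. n5.sig = 12  [f₁.mk + f₀.mk - 28]
15. n5.lim = true  [true]
16. n5.wid = 13  [f₁.mk + A.env + 4]
17. n12.off = "mk"  ["mk"]
18. n13.ok = true  [terminal]
19. n15.key = "py"  [terminal]
20. n16.key = -4  [terminal]
21. n17.mk = 11  [terminal]
22. n14.depth = 5  [f.mk + b.key - 2]
23. n14.hot = "nr"  ["nr"]
24. n14.env = 20  [b.key + f.mk + 13]
25. n12.env = 5  [S.depth]
26. n4.depth = -9  [A.env * -2 + 1]
27. n4.hot = "kw"  ["kw"]
28. n4.env = 0  [A.env * -1 + 5]
29. n1.env = 10  [S₀.depth + S₁.depth - 3]
30. n0.depth = -6  [A.env - 16]
31. n0.hot = "qk"  ["qk"]
32. n0.env = 9  [A.env - 1]

-6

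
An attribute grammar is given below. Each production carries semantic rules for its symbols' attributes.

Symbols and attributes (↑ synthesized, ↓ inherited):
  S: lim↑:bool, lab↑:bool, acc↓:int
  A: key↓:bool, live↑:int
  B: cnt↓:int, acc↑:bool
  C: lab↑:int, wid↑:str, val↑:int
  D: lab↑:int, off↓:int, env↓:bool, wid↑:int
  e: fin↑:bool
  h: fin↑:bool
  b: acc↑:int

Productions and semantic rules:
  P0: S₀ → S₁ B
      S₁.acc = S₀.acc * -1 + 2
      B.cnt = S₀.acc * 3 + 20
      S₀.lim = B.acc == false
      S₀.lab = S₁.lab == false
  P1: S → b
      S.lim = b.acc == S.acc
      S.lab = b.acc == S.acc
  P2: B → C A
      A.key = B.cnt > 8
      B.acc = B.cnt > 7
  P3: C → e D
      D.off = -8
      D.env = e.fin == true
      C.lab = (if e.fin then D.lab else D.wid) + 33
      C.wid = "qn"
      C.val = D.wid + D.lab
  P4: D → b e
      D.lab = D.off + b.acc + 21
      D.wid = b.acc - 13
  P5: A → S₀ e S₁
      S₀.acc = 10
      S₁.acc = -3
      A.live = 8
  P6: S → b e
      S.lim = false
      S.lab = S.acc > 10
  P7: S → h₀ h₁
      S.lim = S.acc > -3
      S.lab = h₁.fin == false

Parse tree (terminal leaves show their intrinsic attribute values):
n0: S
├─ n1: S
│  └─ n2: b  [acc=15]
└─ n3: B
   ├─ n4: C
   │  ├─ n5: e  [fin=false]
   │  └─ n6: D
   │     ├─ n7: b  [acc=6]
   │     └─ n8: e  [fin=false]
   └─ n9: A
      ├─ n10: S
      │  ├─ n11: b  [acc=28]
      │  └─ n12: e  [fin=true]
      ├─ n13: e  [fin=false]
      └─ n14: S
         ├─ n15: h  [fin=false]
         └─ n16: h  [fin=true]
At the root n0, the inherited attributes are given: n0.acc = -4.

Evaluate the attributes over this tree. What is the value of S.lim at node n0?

1. n0.acc = -4  [given at root]
2. n1.acc = 6  [S₀.acc * -1 + 2]
3. n2.acc = 15  [terminal]
4. n1.lim = false  [b.acc == S.acc]
5. n1.lab = false  [b.acc == S.acc]
6. n3.cnt = 8  [S₀.acc * 3 + 20]
7. n5.fin = false  [terminal]
8. n6.off = -8  [-8]
9. n6.env = false  [e.fin == true]
10. n7.acc = 6  [terminal]
11. n8.fin = false  [terminal]
12. n6.lab = 19  [D.off + b.acc + 21]
13. n6.wid = -7  [b.acc - 13]
14. n4.lab = 26  [(if e.fin then D.lab else D.wid) + 33]
15. n4.wid = "qn"  ["qn"]
16. n4.val = 12  [D.wid + D.lab]
17. n9.key = false  [B.cnt > 8]
18. n10.acc = 10  [10]
19. n11.acc = 28  [terminal]
20. n12.fin = true  [terminal]
21. n10.lim = false  [false]
22. n10.lab = false  [S.acc > 10]
23. n13.fin = false  [terminal]
24. n14.acc = -3  [-3]
25. n15.fin = false  [terminal]
26. n16.fin = true  [terminal]
27. n14.lim = false  [S.acc > -3]
28. n14.lab = false  [h₁.fin == false]
29. n9.live = 8  [8]
30. n3.acc = true  [B.cnt > 7]
31. n0.lim = false  [B.acc == false]
32. n0.lab = true  [S₁.lab == false]

false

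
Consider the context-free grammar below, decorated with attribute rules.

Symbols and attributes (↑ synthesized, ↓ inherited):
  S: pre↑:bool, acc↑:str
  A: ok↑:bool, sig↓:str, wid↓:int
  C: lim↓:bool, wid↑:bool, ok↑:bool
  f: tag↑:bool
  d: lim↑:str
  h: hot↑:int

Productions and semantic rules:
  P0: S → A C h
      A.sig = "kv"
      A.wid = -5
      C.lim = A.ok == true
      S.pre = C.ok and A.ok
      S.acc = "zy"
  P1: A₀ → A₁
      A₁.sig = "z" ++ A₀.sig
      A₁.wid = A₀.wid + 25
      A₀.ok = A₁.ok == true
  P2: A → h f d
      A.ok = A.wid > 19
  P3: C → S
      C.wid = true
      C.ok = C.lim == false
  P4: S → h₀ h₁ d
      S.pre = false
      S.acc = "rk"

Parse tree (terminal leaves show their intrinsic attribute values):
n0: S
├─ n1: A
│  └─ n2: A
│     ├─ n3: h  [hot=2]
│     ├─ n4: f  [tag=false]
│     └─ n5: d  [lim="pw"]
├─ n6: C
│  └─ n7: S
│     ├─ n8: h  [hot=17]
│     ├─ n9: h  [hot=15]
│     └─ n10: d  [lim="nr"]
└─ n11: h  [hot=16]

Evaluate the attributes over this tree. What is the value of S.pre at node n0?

false

1. n1.sig = "kv"  ["kv"]
2. n1.wid = -5  [-5]
3. n2.sig = "zkv"  ["z" ++ A₀.sig]
4. n2.wid = 20  [A₀.wid + 25]
5. n3.hot = 2  [terminal]
6. n4.tag = false  [terminal]
7. n5.lim = "pw"  [terminal]
8. n2.ok = true  [A.wid > 19]
9. n1.ok = true  [A₁.ok == true]
10. n6.lim = true  [A.ok == true]
11. n8.hot = 17  [terminal]
12. n9.hot = 15  [terminal]
13. n10.lim = "nr"  [terminal]
14. n7.pre = false  [false]
15. n7.acc = "rk"  ["rk"]
16. n6.wid = true  [true]
17. n6.ok = false  [C.lim == false]
18. n11.hot = 16  [terminal]
19. n0.pre = false  [C.ok and A.ok]
20. n0.acc = "zy"  ["zy"]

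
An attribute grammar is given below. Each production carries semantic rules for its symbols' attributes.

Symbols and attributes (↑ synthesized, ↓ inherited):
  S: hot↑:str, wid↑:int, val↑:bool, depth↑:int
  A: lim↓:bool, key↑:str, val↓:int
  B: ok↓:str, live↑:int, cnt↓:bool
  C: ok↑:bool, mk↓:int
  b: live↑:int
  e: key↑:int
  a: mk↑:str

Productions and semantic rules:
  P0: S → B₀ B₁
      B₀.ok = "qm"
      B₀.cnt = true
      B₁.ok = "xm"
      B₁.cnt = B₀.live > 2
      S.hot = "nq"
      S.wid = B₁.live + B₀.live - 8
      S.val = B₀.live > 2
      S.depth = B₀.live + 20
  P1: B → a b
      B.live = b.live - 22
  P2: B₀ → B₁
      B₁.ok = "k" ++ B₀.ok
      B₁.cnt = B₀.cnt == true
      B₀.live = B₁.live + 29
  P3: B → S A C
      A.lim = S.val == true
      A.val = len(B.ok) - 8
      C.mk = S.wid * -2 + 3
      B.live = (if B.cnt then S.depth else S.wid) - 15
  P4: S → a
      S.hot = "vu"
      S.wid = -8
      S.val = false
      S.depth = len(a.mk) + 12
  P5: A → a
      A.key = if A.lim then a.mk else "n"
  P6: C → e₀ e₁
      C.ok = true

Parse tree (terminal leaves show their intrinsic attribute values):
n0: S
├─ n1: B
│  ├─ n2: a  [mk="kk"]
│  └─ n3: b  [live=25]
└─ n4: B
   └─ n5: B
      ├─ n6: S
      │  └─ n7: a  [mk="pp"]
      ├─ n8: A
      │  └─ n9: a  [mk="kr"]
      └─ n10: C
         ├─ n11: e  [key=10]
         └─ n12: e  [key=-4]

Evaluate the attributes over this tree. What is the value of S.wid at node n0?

23

1. n1.ok = "qm"  ["qm"]
2. n1.cnt = true  [true]
3. n2.mk = "kk"  [terminal]
4. n3.live = 25  [terminal]
5. n1.live = 3  [b.live - 22]
6. n4.ok = "xm"  ["xm"]
7. n4.cnt = true  [B₀.live > 2]
8. n5.ok = "kxm"  ["k" ++ B₀.ok]
9. n5.cnt = true  [B₀.cnt == true]
10. n7.mk = "pp"  [terminal]
11. n6.hot = "vu"  ["vu"]
12. n6.wid = -8  [-8]
13. n6.val = false  [false]
14. n6.depth = 14  [len(a.mk) + 12]
15. n8.lim = false  [S.val == true]
16. n8.val = -5  [len(B.ok) - 8]
17. n9.mk = "kr"  [terminal]
18. n8.key = "n"  [if A.lim then a.mk else "n"]
19. n10.mk = 19  [S.wid * -2 + 3]
20. n11.key = 10  [terminal]
21. n12.key = -4  [terminal]
22. n10.ok = true  [true]
23. n5.live = -1  [(if B.cnt then S.depth else S.wid) - 15]
24. n4.live = 28  [B₁.live + 29]
25. n0.hot = "nq"  ["nq"]
26. n0.wid = 23  [B₁.live + B₀.live - 8]
27. n0.val = true  [B₀.live > 2]
28. n0.depth = 23  [B₀.live + 20]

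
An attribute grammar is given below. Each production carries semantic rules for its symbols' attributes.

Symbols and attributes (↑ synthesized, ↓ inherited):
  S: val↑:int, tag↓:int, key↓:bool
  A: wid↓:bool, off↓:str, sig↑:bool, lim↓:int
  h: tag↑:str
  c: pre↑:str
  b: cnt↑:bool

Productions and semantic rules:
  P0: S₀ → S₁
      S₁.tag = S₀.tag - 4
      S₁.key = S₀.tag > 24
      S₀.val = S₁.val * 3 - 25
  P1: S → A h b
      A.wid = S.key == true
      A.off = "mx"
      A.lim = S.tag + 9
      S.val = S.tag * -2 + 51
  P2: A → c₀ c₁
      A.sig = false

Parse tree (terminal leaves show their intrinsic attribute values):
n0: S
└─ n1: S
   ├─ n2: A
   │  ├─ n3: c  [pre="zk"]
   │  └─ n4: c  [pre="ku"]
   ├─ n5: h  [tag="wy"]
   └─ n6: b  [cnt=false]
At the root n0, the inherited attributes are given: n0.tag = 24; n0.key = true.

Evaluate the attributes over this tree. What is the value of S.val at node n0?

8

1. n0.tag = 24  [given at root]
2. n0.key = true  [given at root]
3. n1.tag = 20  [S₀.tag - 4]
4. n1.key = false  [S₀.tag > 24]
5. n2.wid = false  [S.key == true]
6. n2.off = "mx"  ["mx"]
7. n2.lim = 29  [S.tag + 9]
8. n3.pre = "zk"  [terminal]
9. n4.pre = "ku"  [terminal]
10. n2.sig = false  [false]
11. n5.tag = "wy"  [terminal]
12. n6.cnt = false  [terminal]
13. n1.val = 11  [S.tag * -2 + 51]
14. n0.val = 8  [S₁.val * 3 - 25]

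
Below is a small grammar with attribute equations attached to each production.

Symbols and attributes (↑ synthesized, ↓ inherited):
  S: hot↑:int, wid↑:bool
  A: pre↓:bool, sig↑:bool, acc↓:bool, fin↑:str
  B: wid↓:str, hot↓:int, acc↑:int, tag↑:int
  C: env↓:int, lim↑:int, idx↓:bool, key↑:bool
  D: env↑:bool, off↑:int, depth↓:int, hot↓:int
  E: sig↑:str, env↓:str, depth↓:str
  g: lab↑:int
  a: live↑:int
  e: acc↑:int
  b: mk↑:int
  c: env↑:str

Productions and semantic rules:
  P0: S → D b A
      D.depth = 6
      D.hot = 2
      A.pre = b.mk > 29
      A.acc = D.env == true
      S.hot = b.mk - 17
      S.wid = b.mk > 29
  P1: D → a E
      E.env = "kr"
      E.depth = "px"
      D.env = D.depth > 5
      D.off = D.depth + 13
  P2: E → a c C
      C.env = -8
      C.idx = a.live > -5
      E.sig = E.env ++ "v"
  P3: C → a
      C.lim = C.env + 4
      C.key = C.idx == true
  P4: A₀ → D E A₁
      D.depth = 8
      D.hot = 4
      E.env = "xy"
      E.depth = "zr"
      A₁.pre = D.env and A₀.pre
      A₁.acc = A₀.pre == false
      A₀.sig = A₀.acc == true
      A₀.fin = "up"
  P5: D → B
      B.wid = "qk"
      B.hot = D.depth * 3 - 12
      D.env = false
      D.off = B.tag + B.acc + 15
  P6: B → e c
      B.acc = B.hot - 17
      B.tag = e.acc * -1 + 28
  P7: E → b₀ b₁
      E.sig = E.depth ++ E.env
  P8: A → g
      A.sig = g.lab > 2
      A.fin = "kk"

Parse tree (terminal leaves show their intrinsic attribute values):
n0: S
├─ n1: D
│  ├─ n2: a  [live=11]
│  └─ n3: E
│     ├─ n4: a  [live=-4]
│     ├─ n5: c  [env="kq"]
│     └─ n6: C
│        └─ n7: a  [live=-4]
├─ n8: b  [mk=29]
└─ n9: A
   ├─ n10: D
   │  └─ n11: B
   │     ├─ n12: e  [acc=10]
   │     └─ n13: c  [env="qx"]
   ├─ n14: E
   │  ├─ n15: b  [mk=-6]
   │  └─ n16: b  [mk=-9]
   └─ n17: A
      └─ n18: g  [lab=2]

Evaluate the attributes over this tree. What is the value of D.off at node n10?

28

1. n1.depth = 6  [6]
2. n1.hot = 2  [2]
3. n2.live = 11  [terminal]
4. n3.env = "kr"  ["kr"]
5. n3.depth = "px"  ["px"]
6. n4.live = -4  [terminal]
7. n5.env = "kq"  [terminal]
8. n6.env = -8  [-8]
9. n6.idx = true  [a.live > -5]
10. n7.live = -4  [terminal]
11. n6.lim = -4  [C.env + 4]
12. n6.key = true  [C.idx == true]
13. n3.sig = "krv"  [E.env ++ "v"]
14. n1.env = true  [D.depth > 5]
15. n1.off = 19  [D.depth + 13]
16. n8.mk = 29  [terminal]
17. n9.pre = false  [b.mk > 29]
18. n9.acc = true  [D.env == true]
19. n10.depth = 8  [8]
20. n10.hot = 4  [4]
21. n11.wid = "qk"  ["qk"]
22. n11.hot = 12  [D.depth * 3 - 12]
23. n12.acc = 10  [terminal]
24. n13.env = "qx"  [terminal]
25. n11.acc = -5  [B.hot - 17]
26. n11.tag = 18  [e.acc * -1 + 28]
27. n10.env = false  [false]
28. n10.off = 28  [B.tag + B.acc + 15]
29. n14.env = "xy"  ["xy"]
30. n14.depth = "zr"  ["zr"]
31. n15.mk = -6  [terminal]
32. n16.mk = -9  [terminal]
33. n14.sig = "zrxy"  [E.depth ++ E.env]
34. n17.pre = false  [D.env and A₀.pre]
35. n17.acc = true  [A₀.pre == false]
36. n18.lab = 2  [terminal]
37. n17.sig = false  [g.lab > 2]
38. n17.fin = "kk"  ["kk"]
39. n9.sig = true  [A₀.acc == true]
40. n9.fin = "up"  ["up"]
41. n0.hot = 12  [b.mk - 17]
42. n0.wid = false  [b.mk > 29]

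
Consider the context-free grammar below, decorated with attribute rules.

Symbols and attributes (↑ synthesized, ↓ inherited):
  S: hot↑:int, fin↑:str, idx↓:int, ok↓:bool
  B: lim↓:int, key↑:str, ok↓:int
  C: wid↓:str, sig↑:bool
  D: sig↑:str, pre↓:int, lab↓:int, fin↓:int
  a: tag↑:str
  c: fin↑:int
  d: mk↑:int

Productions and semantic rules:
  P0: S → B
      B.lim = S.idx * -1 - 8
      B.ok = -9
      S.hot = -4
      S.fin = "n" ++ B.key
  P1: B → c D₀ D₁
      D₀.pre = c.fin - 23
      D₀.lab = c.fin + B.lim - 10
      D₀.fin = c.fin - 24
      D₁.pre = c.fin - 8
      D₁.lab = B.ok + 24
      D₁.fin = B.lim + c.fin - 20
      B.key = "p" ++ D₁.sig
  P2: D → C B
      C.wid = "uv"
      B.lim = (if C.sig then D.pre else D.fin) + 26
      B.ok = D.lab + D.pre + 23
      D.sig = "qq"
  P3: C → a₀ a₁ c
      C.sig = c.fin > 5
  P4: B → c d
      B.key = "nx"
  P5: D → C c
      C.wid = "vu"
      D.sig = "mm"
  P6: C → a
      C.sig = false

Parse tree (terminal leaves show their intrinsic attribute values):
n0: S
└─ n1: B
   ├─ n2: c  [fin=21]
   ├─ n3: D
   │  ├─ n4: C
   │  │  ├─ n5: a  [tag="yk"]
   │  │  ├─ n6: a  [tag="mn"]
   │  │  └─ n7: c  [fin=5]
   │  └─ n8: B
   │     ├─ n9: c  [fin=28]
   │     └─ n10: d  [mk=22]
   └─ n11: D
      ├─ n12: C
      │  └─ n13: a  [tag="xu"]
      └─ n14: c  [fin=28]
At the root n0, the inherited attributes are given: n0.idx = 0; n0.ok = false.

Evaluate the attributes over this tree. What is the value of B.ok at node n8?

24

1. n0.idx = 0  [given at root]
2. n0.ok = false  [given at root]
3. n1.lim = -8  [S.idx * -1 - 8]
4. n1.ok = -9  [-9]
5. n2.fin = 21  [terminal]
6. n3.pre = -2  [c.fin - 23]
7. n3.lab = 3  [c.fin + B.lim - 10]
8. n3.fin = -3  [c.fin - 24]
9. n4.wid = "uv"  ["uv"]
10. n5.tag = "yk"  [terminal]
11. n6.tag = "mn"  [terminal]
12. n7.fin = 5  [terminal]
13. n4.sig = false  [c.fin > 5]
14. n8.lim = 23  [(if C.sig then D.pre else D.fin) + 26]
15. n8.ok = 24  [D.lab + D.pre + 23]
16. n9.fin = 28  [terminal]
17. n10.mk = 22  [terminal]
18. n8.key = "nx"  ["nx"]
19. n3.sig = "qq"  ["qq"]
20. n11.pre = 13  [c.fin - 8]
21. n11.lab = 15  [B.ok + 24]
22. n11.fin = -7  [B.lim + c.fin - 20]
23. n12.wid = "vu"  ["vu"]
24. n13.tag = "xu"  [terminal]
25. n12.sig = false  [false]
26. n14.fin = 28  [terminal]
27. n11.sig = "mm"  ["mm"]
28. n1.key = "pmm"  ["p" ++ D₁.sig]
29. n0.hot = -4  [-4]
30. n0.fin = "npmm"  ["n" ++ B.key]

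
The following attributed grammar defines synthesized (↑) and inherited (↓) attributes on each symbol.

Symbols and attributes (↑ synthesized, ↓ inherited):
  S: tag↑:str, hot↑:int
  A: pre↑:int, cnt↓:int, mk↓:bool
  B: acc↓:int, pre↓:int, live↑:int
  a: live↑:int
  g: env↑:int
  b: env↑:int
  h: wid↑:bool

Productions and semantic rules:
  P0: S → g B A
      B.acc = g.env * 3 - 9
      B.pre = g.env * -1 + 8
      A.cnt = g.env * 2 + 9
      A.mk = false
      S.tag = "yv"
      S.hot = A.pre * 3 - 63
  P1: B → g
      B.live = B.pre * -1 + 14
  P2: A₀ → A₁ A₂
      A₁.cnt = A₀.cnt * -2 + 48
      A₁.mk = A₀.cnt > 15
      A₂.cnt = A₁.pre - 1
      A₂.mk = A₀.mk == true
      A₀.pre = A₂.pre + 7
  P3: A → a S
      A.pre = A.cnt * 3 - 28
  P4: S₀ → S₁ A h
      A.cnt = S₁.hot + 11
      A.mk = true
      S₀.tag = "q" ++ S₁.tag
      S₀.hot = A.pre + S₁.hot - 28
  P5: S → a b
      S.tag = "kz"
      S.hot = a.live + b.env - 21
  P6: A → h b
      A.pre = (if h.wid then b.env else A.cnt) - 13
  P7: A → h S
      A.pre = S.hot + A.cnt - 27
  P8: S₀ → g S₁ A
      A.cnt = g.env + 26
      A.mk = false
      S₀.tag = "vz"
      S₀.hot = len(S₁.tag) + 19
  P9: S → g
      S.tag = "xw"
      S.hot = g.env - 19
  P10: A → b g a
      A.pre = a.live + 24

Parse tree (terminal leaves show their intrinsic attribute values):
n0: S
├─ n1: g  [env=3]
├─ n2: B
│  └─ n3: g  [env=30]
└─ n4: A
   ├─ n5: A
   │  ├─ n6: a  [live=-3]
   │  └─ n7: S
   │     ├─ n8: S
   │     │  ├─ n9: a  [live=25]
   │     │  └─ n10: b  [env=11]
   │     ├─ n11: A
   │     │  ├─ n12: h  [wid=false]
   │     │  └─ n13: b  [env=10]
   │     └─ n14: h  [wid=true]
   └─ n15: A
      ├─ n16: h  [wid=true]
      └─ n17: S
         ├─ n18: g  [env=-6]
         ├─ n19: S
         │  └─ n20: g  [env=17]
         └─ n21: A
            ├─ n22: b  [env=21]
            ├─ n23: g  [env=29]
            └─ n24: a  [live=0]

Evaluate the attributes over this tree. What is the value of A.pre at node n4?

1. n1.env = 3  [terminal]
2. n2.acc = 0  [g.env * 3 - 9]
3. n2.pre = 5  [g.env * -1 + 8]
4. n3.env = 30  [terminal]
5. n2.live = 9  [B.pre * -1 + 14]
6. n4.cnt = 15  [g.env * 2 + 9]
7. n4.mk = false  [false]
8. n5.cnt = 18  [A₀.cnt * -2 + 48]
9. n5.mk = false  [A₀.cnt > 15]
10. n6.live = -3  [terminal]
11. n9.live = 25  [terminal]
12. n10.env = 11  [terminal]
13. n8.tag = "kz"  ["kz"]
14. n8.hot = 15  [a.live + b.env - 21]
15. n11.cnt = 26  [S₁.hot + 11]
16. n11.mk = true  [true]
17. n12.wid = false  [terminal]
18. n13.env = 10  [terminal]
19. n11.pre = 13  [(if h.wid then b.env else A.cnt) - 13]
20. n14.wid = true  [terminal]
21. n7.tag = "qkz"  ["q" ++ S₁.tag]
22. n7.hot = 0  [A.pre + S₁.hot - 28]
23. n5.pre = 26  [A.cnt * 3 - 28]
24. n15.cnt = 25  [A₁.pre - 1]
25. n15.mk = false  [A₀.mk == true]
26. n16.wid = true  [terminal]
27. n18.env = -6  [terminal]
28. n20.env = 17  [terminal]
29. n19.tag = "xw"  ["xw"]
30. n19.hot = -2  [g.env - 19]
31. n21.cnt = 20  [g.env + 26]
32. n21.mk = false  [false]
33. n22.env = 21  [terminal]
34. n23.env = 29  [terminal]
35. n24.live = 0  [terminal]
36. n21.pre = 24  [a.live + 24]
37. n17.tag = "vz"  ["vz"]
38. n17.hot = 21  [len(S₁.tag) + 19]
39. n15.pre = 19  [S.hot + A.cnt - 27]
40. n4.pre = 26  [A₂.pre + 7]
41. n0.tag = "yv"  ["yv"]
42. n0.hot = 15  [A.pre * 3 - 63]

26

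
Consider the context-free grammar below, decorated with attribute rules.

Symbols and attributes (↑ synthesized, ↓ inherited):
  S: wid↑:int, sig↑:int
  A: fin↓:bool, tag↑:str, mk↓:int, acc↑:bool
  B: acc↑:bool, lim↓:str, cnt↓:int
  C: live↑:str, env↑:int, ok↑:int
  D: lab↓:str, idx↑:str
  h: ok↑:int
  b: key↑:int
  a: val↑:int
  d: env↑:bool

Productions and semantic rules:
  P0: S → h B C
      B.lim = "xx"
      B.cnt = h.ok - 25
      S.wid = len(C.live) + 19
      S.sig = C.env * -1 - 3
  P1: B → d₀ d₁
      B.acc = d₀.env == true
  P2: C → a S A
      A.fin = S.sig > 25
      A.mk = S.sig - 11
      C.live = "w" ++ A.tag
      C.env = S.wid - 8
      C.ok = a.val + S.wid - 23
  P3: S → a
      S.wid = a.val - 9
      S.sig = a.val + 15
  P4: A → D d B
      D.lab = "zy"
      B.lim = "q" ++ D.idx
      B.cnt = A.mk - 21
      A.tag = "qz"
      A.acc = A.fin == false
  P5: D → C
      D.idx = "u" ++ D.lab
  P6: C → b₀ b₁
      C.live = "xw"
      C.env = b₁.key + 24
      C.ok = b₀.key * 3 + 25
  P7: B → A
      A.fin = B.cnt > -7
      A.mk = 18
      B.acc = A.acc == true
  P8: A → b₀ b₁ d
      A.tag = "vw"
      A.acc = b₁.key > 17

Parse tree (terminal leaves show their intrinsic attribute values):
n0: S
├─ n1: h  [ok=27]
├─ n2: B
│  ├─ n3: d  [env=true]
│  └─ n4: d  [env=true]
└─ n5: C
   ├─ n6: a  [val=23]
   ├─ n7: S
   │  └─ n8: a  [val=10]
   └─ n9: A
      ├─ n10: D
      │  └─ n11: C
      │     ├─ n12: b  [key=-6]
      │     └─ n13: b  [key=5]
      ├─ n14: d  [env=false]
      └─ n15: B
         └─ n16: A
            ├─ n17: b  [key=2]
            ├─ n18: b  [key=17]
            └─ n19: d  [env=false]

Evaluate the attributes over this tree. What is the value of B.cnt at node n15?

-7

1. n1.ok = 27  [terminal]
2. n2.lim = "xx"  ["xx"]
3. n2.cnt = 2  [h.ok - 25]
4. n3.env = true  [terminal]
5. n4.env = true  [terminal]
6. n2.acc = true  [d₀.env == true]
7. n6.val = 23  [terminal]
8. n8.val = 10  [terminal]
9. n7.wid = 1  [a.val - 9]
10. n7.sig = 25  [a.val + 15]
11. n9.fin = false  [S.sig > 25]
12. n9.mk = 14  [S.sig - 11]
13. n10.lab = "zy"  ["zy"]
14. n12.key = -6  [terminal]
15. n13.key = 5  [terminal]
16. n11.live = "xw"  ["xw"]
17. n11.env = 29  [b₁.key + 24]
18. n11.ok = 7  [b₀.key * 3 + 25]
19. n10.idx = "uzy"  ["u" ++ D.lab]
20. n14.env = false  [terminal]
21. n15.lim = "quzy"  ["q" ++ D.idx]
22. n15.cnt = -7  [A.mk - 21]
23. n16.fin = false  [B.cnt > -7]
24. n16.mk = 18  [18]
25. n17.key = 2  [terminal]
26. n18.key = 17  [terminal]
27. n19.env = false  [terminal]
28. n16.tag = "vw"  ["vw"]
29. n16.acc = false  [b₁.key > 17]
30. n15.acc = false  [A.acc == true]
31. n9.tag = "qz"  ["qz"]
32. n9.acc = true  [A.fin == false]
33. n5.live = "wqz"  ["w" ++ A.tag]
34. n5.env = -7  [S.wid - 8]
35. n5.ok = 1  [a.val + S.wid - 23]
36. n0.wid = 22  [len(C.live) + 19]
37. n0.sig = 4  [C.env * -1 - 3]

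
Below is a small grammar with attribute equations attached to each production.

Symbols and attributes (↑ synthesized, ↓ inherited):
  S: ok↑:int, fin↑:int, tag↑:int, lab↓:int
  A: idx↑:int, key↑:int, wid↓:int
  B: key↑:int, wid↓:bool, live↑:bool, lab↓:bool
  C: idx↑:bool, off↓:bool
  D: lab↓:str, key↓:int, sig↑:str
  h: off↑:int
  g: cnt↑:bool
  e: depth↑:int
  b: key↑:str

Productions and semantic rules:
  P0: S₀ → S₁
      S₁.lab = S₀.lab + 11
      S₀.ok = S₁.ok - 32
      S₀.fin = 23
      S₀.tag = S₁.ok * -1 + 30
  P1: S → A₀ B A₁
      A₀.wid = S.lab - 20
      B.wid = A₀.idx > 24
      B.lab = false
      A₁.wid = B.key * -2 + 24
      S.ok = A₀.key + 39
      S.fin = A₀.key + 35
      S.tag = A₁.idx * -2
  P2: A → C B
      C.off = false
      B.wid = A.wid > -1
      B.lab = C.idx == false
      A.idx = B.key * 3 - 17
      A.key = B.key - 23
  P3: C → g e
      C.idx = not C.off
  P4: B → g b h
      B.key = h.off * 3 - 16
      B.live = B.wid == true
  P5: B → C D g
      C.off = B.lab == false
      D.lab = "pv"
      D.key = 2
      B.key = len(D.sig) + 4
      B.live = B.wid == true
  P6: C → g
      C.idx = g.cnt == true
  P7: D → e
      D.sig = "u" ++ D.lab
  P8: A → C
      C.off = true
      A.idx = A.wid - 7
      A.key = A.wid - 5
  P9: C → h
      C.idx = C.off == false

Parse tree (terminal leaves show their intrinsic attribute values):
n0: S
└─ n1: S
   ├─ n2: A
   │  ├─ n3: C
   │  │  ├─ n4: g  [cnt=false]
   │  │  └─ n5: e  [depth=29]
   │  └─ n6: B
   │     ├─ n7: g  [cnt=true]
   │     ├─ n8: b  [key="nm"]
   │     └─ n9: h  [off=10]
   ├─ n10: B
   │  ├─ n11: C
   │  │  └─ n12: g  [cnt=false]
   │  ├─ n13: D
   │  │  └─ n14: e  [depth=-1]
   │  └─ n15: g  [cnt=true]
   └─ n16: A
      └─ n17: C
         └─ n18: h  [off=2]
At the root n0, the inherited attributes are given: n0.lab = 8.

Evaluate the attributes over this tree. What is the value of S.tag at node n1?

-6

1. n0.lab = 8  [given at root]
2. n1.lab = 19  [S₀.lab + 11]
3. n2.wid = -1  [S.lab - 20]
4. n3.off = false  [false]
5. n4.cnt = false  [terminal]
6. n5.depth = 29  [terminal]
7. n3.idx = true  [not C.off]
8. n6.wid = false  [A.wid > -1]
9. n6.lab = false  [C.idx == false]
10. n7.cnt = true  [terminal]
11. n8.key = "nm"  [terminal]
12. n9.off = 10  [terminal]
13. n6.key = 14  [h.off * 3 - 16]
14. n6.live = false  [B.wid == true]
15. n2.idx = 25  [B.key * 3 - 17]
16. n2.key = -9  [B.key - 23]
17. n10.wid = true  [A₀.idx > 24]
18. n10.lab = false  [false]
19. n11.off = true  [B.lab == false]
20. n12.cnt = false  [terminal]
21. n11.idx = false  [g.cnt == true]
22. n13.lab = "pv"  ["pv"]
23. n13.key = 2  [2]
24. n14.depth = -1  [terminal]
25. n13.sig = "upv"  ["u" ++ D.lab]
26. n15.cnt = true  [terminal]
27. n10.key = 7  [len(D.sig) + 4]
28. n10.live = true  [B.wid == true]
29. n16.wid = 10  [B.key * -2 + 24]
30. n17.off = true  [true]
31. n18.off = 2  [terminal]
32. n17.idx = false  [C.off == false]
33. n16.idx = 3  [A.wid - 7]
34. n16.key = 5  [A.wid - 5]
35. n1.ok = 30  [A₀.key + 39]
36. n1.fin = 26  [A₀.key + 35]
37. n1.tag = -6  [A₁.idx * -2]
38. n0.ok = -2  [S₁.ok - 32]
39. n0.fin = 23  [23]
40. n0.tag = 0  [S₁.ok * -1 + 30]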